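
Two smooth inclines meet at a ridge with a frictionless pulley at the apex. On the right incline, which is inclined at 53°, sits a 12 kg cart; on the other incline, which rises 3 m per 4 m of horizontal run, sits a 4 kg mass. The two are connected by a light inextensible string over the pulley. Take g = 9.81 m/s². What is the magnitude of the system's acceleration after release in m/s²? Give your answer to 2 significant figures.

4.4 m/s²

Resolve each weight along its own incline: the 12 kg mass has component 12 × 9.81 × sin 53° = 94.015 N down its slope, and the 4 kg mass has 4 × 9.81 × sin 36.87° = 23.544 N down its slope.
The 12 kg side's 94.015 N exceeds the other side's 23.544 N, so that mass slides down and the 4 kg mass slides up. Taking that direction as positive, Newton's second law for the whole system gives 94.015 − 23.544 = (12 + 4) a, so a = 70.471 / 16 = 4.4044 m/s².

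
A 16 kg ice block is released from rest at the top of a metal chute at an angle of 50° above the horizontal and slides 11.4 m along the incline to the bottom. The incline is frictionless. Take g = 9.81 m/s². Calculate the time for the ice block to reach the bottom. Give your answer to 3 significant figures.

The weight component along the incline is mg sin 50° = 120.238 N and the normal force is N = mg cos 50° = 100.892 N.
With no friction, a = g sin 50° = 7.5149 m/s².
Starting from rest, L = ½at², so t = √(2L/a) = √(2 × 11.4 / 7.5149) = 1.7418 s.

1.74 s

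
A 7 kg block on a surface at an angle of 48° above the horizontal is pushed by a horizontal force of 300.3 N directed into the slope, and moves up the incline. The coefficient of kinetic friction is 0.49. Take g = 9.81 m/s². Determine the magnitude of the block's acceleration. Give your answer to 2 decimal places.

2.58 m/s²

The horizontal push has components F cos 48° = 300.3 × 0.6691 = 200.931 N up the incline and F sin 48° = 300.3 × 0.7431 = 223.153 N pressing into the surface.
The normal force is therefore N = mg cos 48° + F sin 48° = 45.947 + 223.153 = 269.100 N, and kinetic friction down the slope is μN = 0.49 × 269.100 = 131.859 N.
Along the incline: F cos 48° − mg sin 48° − μN = ma, so 200.931 − 51.029 − 131.859 = 7 a, giving a = 2.5776 m/s².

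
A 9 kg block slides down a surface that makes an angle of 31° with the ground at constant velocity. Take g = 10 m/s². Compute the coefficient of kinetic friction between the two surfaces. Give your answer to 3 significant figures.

0.601

At constant velocity the net force along the incline is zero: mg sin 31° = μ mg cos 31°.
So μ = tan 31° = 0.5150 / 0.8572 = 0.6008.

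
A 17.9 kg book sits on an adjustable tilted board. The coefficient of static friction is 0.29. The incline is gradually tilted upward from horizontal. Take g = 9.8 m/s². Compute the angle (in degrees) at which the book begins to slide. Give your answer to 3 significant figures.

16.2°

At the threshold of sliding, static friction is at its maximum μ_s N and exactly balances the weight component along the incline: mg sin θ = μ_s mg cos θ.
Hence tan θ = μ_s = 0.29, so θ = arctan(0.29) = 16.1722°.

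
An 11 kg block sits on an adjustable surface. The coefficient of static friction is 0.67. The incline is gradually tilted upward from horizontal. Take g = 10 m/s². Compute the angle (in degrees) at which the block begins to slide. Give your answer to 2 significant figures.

34°

At the threshold of sliding, static friction is at its maximum μ_s N and exactly balances the weight component along the incline: mg sin θ = μ_s mg cos θ.
Hence tan θ = μ_s = 0.67, so θ = arctan(0.67) = 33.8221°.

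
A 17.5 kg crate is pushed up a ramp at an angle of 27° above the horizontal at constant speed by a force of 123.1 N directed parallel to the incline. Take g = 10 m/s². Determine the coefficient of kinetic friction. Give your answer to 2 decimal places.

At constant speed ΣF = 0 along the incline. The applied 123.1 N acts up the slope; the weight component mg sin 27° = 79.448 N and kinetic friction μN both act down the slope.
So 123.1 = 79.448 + μ × 155.926, giving μ = (123.1 − 79.448) / 155.926 = 0.2800.

0.28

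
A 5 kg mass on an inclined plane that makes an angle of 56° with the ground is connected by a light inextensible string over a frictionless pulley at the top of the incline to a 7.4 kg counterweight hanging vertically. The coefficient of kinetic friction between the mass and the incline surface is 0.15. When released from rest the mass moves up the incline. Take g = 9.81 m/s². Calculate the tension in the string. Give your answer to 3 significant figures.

For the mass on the incline: the weight component along the slope is m₁g sin 56° = 5 × 9.81 × 0.8290 = 40.662 N and the normal force is N = m₁g cos 56° = 27.428 N.
Kinetic friction opposes the mass's motion up the incline: f = μN = 0.15 × 27.428 = 4.114 N acting down the slope.
Newton's second law for the mass (up-slope positive): T − 40.662 − 4.114 = 5 a. For the hanging counterweight (downward positive): 7.4 × 9.81 − T = 7.4 a.
Adding the two equations eliminates T: 27.818 = 12.4 a, so a = 2.2434 m/s².
Then from the hanging counterweight's equation, T = 7.4 × (9.81 − 2.2434) = 55.993 N.

56.0 N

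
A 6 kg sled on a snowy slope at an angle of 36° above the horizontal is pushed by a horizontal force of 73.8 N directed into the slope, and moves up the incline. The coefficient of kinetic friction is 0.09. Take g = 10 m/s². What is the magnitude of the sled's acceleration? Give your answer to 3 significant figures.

2.69 m/s²

The horizontal push has components F cos 36° = 73.8 × 0.8090 = 59.704 N up the incline and F sin 36° = 73.8 × 0.5878 = 43.380 N pressing into the surface.
The normal force is therefore N = mg cos 36° + F sin 36° = 48.540 + 43.380 = 91.920 N, and kinetic friction down the slope is μN = 0.09 × 91.920 = 8.273 N.
Along the incline: F cos 36° − mg sin 36° − μN = ma, so 59.704 − 35.268 − 8.273 = 6 a, giving a = 2.6938 m/s².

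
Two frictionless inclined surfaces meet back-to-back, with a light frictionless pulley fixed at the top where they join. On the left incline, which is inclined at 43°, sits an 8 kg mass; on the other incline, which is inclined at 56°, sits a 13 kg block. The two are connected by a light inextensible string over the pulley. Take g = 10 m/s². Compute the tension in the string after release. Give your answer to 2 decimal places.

74.83 N

Resolve each weight along its own incline: the 8 kg mass has component 8 × 10 × sin 43° = 54.560 N down its slope, and the 13 kg mass has 13 × 10 × sin 56° = 107.775 N down its slope.
The 13 kg side's 107.775 N exceeds the other side's 54.560 N, so that mass slides down and the 8 kg mass slides up. Taking that direction as positive, Newton's second law for the whole system gives 107.775 − 54.560 = (8 + 13) a, so a = 53.215 / 21 = 2.5340 m/s².
For the 8 kg mass (up-slope positive): T − 54.560 = 8 × 2.5340, so T = 74.832 N.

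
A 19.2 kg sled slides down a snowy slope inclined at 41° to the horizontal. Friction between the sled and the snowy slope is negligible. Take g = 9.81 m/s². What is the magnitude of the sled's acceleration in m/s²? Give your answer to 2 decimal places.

Resolving the weight along the incline: the component pulling the sled down the slope is mg sin 41° = 19.2 × 9.81 × 0.6561 = 123.578 N, and the normal force is N = mg cos 41° = 19.2 × 9.81 × 0.7547 = 142.149 N.
With no friction the net force along the incline is 123.578 N, so a = g sin 41° = 123.578 / 19.2 = 6.4364 m/s².

6.44 m/s²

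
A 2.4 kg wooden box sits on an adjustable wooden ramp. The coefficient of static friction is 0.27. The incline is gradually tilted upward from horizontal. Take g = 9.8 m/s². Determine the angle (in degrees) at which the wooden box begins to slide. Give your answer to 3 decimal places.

At the threshold of sliding, static friction is at its maximum μ_s N and exactly balances the weight component along the incline: mg sin θ = μ_s mg cos θ.
Hence tan θ = μ_s = 0.27, so θ = arctan(0.27) = 15.1096°.

15.110°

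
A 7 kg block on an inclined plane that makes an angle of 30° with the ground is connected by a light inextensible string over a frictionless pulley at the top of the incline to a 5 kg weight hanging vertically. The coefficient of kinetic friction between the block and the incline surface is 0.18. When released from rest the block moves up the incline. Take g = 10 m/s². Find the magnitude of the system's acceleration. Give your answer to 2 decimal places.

For the block on the incline: the weight component along the slope is m₁g sin 30° = 7 × 10 × 0.5000 = 35.000 N and the normal force is N = m₁g cos 30° = 60.622 N.
Kinetic friction opposes the block's motion up the incline: f = μN = 0.18 × 60.622 = 10.912 N acting down the slope.
Newton's second law for the block (up-slope positive): T − 35.000 − 10.912 = 7 a. For the hanging weight (downward positive): 5 × 10 − T = 5 a.
Adding the two equations eliminates T: 4.088 = 12 a, so a = 0.3407 m/s².

0.34 m/s²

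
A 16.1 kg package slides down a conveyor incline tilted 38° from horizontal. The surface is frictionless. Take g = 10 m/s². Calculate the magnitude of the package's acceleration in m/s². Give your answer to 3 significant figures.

Resolving the weight along the incline: the component pulling the package down the slope is mg sin 38° = 16.1 × 10 × 0.6157 = 99.128 N, and the normal force is N = mg cos 38° = 16.1 × 10 × 0.7880 = 126.868 N.
With no friction the net force along the incline is 99.128 N, so a = g sin 38° = 99.128 / 16.1 = 6.1570 m/s².

6.16 m/s²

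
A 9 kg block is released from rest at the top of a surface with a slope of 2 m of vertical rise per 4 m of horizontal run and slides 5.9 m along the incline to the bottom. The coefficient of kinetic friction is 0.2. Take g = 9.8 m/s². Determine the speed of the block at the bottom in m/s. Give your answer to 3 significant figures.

The weight component along the incline is mg sin 26.57° = 39.444 N and the normal force is N = mg cos 26.57° = 78.888 N.
Friction up the slope is f = μN = 0.2 × 78.888 = 15.778 N, so the net downslope force is 39.444 − 15.778 = 23.666 N and a = 23.666 / 9 = 2.6296 m/s².
Starting from rest over a distance of 5.9 m, v² = 2aL = 2 × 2.6296 × 5.9 = 31.0293, so v = 5.5704 m/s.

5.57 m/s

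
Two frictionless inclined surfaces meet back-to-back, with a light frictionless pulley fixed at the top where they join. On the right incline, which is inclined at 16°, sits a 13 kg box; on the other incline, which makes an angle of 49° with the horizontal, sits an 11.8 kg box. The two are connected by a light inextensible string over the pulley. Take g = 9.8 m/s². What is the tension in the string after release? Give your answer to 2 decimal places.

Resolve each weight along its own incline: the 13 kg mass has component 13 × 9.8 × sin 16° = 35.116 N down its slope, and the 11.8 kg mass has 11.8 × 9.8 × sin 49° = 87.275 N down its slope.
The 11.8 kg side's 87.275 N exceeds the other side's 35.116 N, so that mass slides down and the 13 kg mass slides up. Taking that direction as positive, Newton's second law for the whole system gives 87.275 − 35.116 = (13 + 11.8) a, so a = 52.159 / 24.8 = 2.1032 m/s².
For the 13 kg mass (up-slope positive): T − 35.116 = 13 × 2.1032, so T = 62.458 N.

62.46 N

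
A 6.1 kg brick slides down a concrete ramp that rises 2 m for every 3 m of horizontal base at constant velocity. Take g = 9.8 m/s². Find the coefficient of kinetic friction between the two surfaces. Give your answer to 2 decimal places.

At constant velocity the net force along the incline is zero: mg sin 33.69° = μ mg cos 33.69°.
So μ = tan 33.69° = 0.5547 / 0.8321 = 0.6666.

0.67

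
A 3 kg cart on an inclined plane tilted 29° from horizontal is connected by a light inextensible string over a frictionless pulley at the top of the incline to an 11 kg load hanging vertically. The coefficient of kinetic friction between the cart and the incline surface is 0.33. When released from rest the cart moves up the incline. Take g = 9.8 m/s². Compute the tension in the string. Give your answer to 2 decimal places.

40.97 N

For the cart on the incline: the weight component along the slope is m₁g sin 29° = 3 × 9.8 × 0.4848 = 14.253 N and the normal force is N = m₁g cos 29° = 25.714 N.
Kinetic friction opposes the cart's motion up the incline: f = μN = 0.33 × 25.714 = 8.486 N acting down the slope.
Newton's second law for the cart (up-slope positive): T − 14.253 − 8.486 = 3 a. For the hanging load (downward positive): 11 × 9.8 − T = 11 a.
Adding the two equations eliminates T: 85.061 = 14 a, so a = 6.0758 m/s².
Then from the hanging load's equation, T = 11 × (9.8 − 6.0758) = 40.966 N.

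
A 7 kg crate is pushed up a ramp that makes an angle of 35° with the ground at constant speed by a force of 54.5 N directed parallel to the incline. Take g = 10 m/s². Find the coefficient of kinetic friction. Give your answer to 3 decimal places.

At constant speed ΣF = 0 along the incline. The applied 54.5 N acts up the slope; the weight component mg sin 35° = 40.150 N and kinetic friction μN both act down the slope.
So 54.5 = 40.150 + μ × 57.341, giving μ = (54.5 − 40.150) / 57.341 = 0.2503.

0.250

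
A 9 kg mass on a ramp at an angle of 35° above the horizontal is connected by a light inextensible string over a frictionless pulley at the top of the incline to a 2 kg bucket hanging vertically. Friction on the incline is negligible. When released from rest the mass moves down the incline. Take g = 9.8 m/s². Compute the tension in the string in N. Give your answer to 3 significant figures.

25.2 N

For the mass on the incline: the weight component along the slope is m₁g sin 35° = 9 × 9.8 × 0.5736 = 50.592 N and the normal force is N = m₁g cos 35° = 72.249 N.
Newton's second law for the mass (down-slope positive): 50.592 − T = 9 a. For the hanging bucket (upward positive): T − 2 × 9.8 = 2 a.
Adding the two equations eliminates T: 30.992 = 11 a, so a = 2.8175 m/s².
Then from the hanging bucket's equation, T = 2 × (9.8 + 2.8175) = 25.235 N.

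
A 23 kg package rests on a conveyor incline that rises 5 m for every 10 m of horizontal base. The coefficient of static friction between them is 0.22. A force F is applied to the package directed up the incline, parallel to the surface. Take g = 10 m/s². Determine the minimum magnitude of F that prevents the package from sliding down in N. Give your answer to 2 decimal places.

57.60 N

The normal force is N = mg cos 26.57° = 205.718 N. With F at its minimum the package is on the verge of sliding down, so static friction is at its maximum μ_s N = 0.22 × 205.718 = 45.258 N and acts up the slope.
Equilibrium along the incline: F + μ_s N = mg sin 26.57°, so F = 102.859 − 45.258 = 57.601 N.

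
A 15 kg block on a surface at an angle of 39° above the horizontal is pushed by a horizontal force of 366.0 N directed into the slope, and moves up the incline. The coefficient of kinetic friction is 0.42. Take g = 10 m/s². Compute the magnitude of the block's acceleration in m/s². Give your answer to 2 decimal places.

The horizontal push has components F cos 39° = 366.0 × 0.7771 = 284.419 N up the incline and F sin 39° = 366.0 × 0.6293 = 230.324 N pressing into the surface.
The normal force is therefore N = mg cos 39° + F sin 39° = 116.565 + 230.324 = 346.889 N, and kinetic friction down the slope is μN = 0.42 × 346.889 = 145.693 N.
Along the incline: F cos 39° − mg sin 39° − μN = ma, so 284.419 − 94.395 − 145.693 = 15 a, giving a = 2.9554 m/s².

2.96 m/s²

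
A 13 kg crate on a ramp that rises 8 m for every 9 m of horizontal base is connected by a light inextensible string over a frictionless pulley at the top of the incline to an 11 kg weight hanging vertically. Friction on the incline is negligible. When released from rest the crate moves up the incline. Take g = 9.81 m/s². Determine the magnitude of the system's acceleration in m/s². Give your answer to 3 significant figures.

0.966 m/s²

For the crate on the incline: the weight component along the slope is m₁g sin 41.63° = 13 × 9.81 × 0.6644 = 84.731 N and the normal force is N = m₁g cos 41.63° = 95.317 N.
Newton's second law for the crate (up-slope positive): T − 84.731 = 13 a. For the hanging weight (downward positive): 11 × 9.81 − T = 11 a.
Adding the two equations eliminates T: 23.179 = 24 a, so a = 0.9658 m/s².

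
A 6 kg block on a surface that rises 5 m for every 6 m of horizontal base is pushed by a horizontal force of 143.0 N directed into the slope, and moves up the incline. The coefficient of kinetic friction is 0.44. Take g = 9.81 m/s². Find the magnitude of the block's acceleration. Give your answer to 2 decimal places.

2.00 m/s²

The horizontal push has components F cos 39.81° = 143.0 × 0.7682 = 109.853 N up the incline and F sin 39.81° = 143.0 × 0.6402 = 91.549 N pressing into the surface.
The normal force is therefore N = mg cos 39.81° + F sin 39.81° = 45.216 + 91.549 = 136.765 N, and kinetic friction down the slope is μN = 0.44 × 136.765 = 60.177 N.
Along the incline: F cos 39.81° − mg sin 39.81° − μN = ma, so 109.853 − 37.682 − 60.177 = 6 a, giving a = 1.9990 m/s².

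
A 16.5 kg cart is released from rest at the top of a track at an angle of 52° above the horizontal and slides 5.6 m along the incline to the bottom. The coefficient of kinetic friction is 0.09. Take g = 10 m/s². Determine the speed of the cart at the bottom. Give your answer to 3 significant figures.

9.06 m/s

The weight component along the incline is mg sin 52° = 130.022 N and the normal force is N = mg cos 52° = 101.584 N.
Friction up the slope is f = μN = 0.09 × 101.584 = 9.143 N, so the net downslope force is 130.022 − 9.143 = 120.879 N and a = 120.879 / 16.5 = 7.3260 m/s².
Starting from rest over a distance of 5.6 m, v² = 2aL = 2 × 7.3260 × 5.6 = 82.0512, so v = 9.0582 m/s.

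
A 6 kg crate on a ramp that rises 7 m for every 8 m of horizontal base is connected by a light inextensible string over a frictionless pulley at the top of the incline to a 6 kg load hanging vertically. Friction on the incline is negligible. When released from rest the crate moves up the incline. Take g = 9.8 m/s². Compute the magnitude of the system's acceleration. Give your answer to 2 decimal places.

1.67 m/s²

For the crate on the incline: the weight component along the slope is m₁g sin 41.19° = 6 × 9.8 × 0.6585 = 38.720 N and the normal force is N = m₁g cos 41.19° = 44.252 N.
Newton's second law for the crate (up-slope positive): T − 38.720 = 6 a. For the hanging load (downward positive): 6 × 9.8 − T = 6 a.
Adding the two equations eliminates T: 20.080 = 12 a, so a = 1.6733 m/s².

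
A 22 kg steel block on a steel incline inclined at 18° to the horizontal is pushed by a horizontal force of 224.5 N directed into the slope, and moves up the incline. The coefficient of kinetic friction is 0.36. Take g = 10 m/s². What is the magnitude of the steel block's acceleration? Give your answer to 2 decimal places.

The horizontal push has components F cos 18° = 224.5 × 0.9511 = 213.522 N up the incline and F sin 18° = 224.5 × 0.3090 = 69.370 N pressing into the surface.
The normal force is therefore N = mg cos 18° + F sin 18° = 209.242 + 69.370 = 278.612 N, and kinetic friction down the slope is μN = 0.36 × 278.612 = 100.300 N.
Along the incline: F cos 18° − mg sin 18° − μN = ma, so 213.522 − 67.980 − 100.300 = 22 a, giving a = 2.0565 m/s².

2.06 m/s²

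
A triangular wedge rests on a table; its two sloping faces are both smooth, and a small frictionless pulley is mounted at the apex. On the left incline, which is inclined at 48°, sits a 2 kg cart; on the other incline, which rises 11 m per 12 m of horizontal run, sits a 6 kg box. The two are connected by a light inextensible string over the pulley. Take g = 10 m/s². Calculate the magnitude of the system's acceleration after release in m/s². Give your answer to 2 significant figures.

Resolve each weight along its own incline: the 2 kg mass has component 2 × 10 × sin 48° = 14.863 N down its slope, and the 6 kg mass has 6 × 10 × sin 42.51° = 40.543 N down its slope.
The 6 kg side's 40.543 N exceeds the other side's 14.863 N, so that mass slides down and the 2 kg mass slides up. Taking that direction as positive, Newton's second law for the whole system gives 40.543 − 14.863 = (2 + 6) a, so a = 25.680 / 8 = 3.2100 m/s².

3.2 m/s²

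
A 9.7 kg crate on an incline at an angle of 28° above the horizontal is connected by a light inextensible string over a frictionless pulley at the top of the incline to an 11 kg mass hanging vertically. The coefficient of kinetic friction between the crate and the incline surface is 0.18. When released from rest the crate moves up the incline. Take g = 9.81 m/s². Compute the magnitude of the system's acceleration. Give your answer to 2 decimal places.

For the crate on the incline: the weight component along the slope is m₁g sin 28° = 9.7 × 9.81 × 0.4695 = 44.676 N and the normal force is N = m₁g cos 28° = 84.019 N.
Kinetic friction opposes the crate's motion up the incline: f = μN = 0.18 × 84.019 = 15.123 N acting down the slope.
Newton's second law for the crate (up-slope positive): T − 44.676 − 15.123 = 9.7 a. For the hanging mass (downward positive): 11 × 9.81 − T = 11 a.
Adding the two equations eliminates T: 48.111 = 20.7 a, so a = 2.3242 m/s².

2.32 m/s²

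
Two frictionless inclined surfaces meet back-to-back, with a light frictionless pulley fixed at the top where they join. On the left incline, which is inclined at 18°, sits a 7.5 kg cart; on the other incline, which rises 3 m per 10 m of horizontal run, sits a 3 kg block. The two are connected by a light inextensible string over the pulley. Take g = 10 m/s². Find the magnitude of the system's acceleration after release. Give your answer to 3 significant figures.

1.39 m/s²

Resolve each weight along its own incline: the 7.5 kg mass has component 7.5 × 10 × sin 18° = 23.176 N down its slope, and the 3 kg mass has 3 × 10 × sin 16.70° = 8.620 N down its slope.
The 7.5 kg side's 23.176 N exceeds the other side's 8.620 N, so that mass slides down and the 3 kg mass slides up. Taking that direction as positive, Newton's second law for the whole system gives 23.176 − 8.620 = (7.5 + 3) a, so a = 14.556 / 10.5 = 1.3863 m/s².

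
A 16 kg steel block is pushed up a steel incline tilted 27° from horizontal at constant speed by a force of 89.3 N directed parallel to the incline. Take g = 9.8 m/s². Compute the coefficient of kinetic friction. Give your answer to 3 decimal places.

At constant speed ΣF = 0 along the incline. The applied 89.3 N acts up the slope; the weight component mg sin 27° = 71.186 N and kinetic friction μN both act down the slope.
So 89.3 = 71.186 + μ × 139.710, giving μ = (89.3 − 71.186) / 139.710 = 0.1297.

0.130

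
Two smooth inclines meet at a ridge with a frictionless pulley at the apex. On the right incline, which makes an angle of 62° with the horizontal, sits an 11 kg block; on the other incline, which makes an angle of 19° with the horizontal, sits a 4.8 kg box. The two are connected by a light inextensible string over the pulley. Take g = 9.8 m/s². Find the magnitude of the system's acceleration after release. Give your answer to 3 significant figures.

5.05 m/s²

Resolve each weight along its own incline: the 11 kg mass has component 11 × 9.8 × sin 62° = 95.182 N down its slope, and the 4.8 kg mass has 4.8 × 9.8 × sin 19° = 15.315 N down its slope.
The 11 kg side's 95.182 N exceeds the other side's 15.315 N, so that mass slides down and the 4.8 kg mass slides up. Taking that direction as positive, Newton's second law for the whole system gives 95.182 − 15.315 = (11 + 4.8) a, so a = 79.867 / 15.8 = 5.0549 m/s².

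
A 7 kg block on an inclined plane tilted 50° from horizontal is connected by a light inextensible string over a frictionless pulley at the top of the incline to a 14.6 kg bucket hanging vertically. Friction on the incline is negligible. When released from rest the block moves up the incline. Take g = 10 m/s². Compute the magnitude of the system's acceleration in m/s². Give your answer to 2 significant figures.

4.3 m/s²

For the block on the incline: the weight component along the slope is m₁g sin 50° = 7 × 10 × 0.7660 = 53.620 N and the normal force is N = m₁g cos 50° = 44.995 N.
Newton's second law for the block (up-slope positive): T − 53.620 = 7 a. For the hanging bucket (downward positive): 14.6 × 10 − T = 14.6 a.
Adding the two equations eliminates T: 92.380 = 21.6 a, so a = 4.2769 m/s².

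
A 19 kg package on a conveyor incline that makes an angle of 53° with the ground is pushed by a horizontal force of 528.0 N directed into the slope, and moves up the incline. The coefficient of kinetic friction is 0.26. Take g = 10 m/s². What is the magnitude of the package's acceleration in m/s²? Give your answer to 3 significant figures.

The horizontal push has components F cos 53° = 528.0 × 0.6018 = 317.750 N up the incline and F sin 53° = 528.0 × 0.7986 = 421.661 N pressing into the surface.
The normal force is therefore N = mg cos 53° + F sin 53° = 114.342 + 421.661 = 536.003 N, and kinetic friction down the slope is μN = 0.26 × 536.003 = 139.361 N.
Along the incline: F cos 53° − mg sin 53° − μN = ma, so 317.750 − 151.734 − 139.361 = 19 a, giving a = 1.4029 m/s².

1.40 m/s²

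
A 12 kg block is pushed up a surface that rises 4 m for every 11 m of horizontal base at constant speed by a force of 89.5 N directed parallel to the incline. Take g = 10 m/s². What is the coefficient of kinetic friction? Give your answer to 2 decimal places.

At constant speed ΣF = 0 along the incline. The applied 89.5 N acts up the slope; the weight component mg sin 19.98° = 41.009 N and kinetic friction μN both act down the slope.
So 89.5 = 41.009 + μ × 112.775, giving μ = (89.5 − 41.009) / 112.775 = 0.4300.

0.43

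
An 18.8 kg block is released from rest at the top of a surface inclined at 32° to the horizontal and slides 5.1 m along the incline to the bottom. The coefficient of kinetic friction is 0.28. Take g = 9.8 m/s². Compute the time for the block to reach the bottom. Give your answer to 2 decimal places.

1.89 s

The weight component along the incline is mg sin 32° = 97.632 N and the normal force is N = mg cos 32° = 156.244 N.
Friction up the slope is f = μN = 0.28 × 156.244 = 43.748 N, so the net downslope force is 97.632 − 43.748 = 53.884 N and a = 53.884 / 18.8 = 2.8662 m/s².
Starting from rest, L = ½at², so t = √(2L/a) = √(2 × 5.1 / 2.8662) = 1.8865 s.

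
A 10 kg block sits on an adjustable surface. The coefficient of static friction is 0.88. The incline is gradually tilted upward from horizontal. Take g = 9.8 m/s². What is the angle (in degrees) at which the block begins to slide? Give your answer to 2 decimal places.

41.35°

At the threshold of sliding, static friction is at its maximum μ_s N and exactly balances the weight component along the incline: mg sin θ = μ_s mg cos θ.
Hence tan θ = μ_s = 0.88, so θ = arctan(0.88) = 41.3478°.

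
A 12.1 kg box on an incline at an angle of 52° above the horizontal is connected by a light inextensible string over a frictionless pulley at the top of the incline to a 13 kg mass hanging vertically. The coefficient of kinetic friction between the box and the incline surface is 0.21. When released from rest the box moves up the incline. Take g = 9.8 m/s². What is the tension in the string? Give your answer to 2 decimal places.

For the box on the incline: the weight component along the slope is m₁g sin 52° = 12.1 × 9.8 × 0.7880 = 93.441 N and the normal force is N = m₁g cos 52° = 73.005 N.
Kinetic friction opposes the box's motion up the incline: f = μN = 0.21 × 73.005 = 15.331 N acting down the slope.
Newton's second law for the box (up-slope positive): T − 93.441 − 15.331 = 12.1 a. For the hanging mass (downward positive): 13 × 9.8 − T = 13 a.
Adding the two equations eliminates T: 18.628 = 25.1 a, so a = 0.7422 m/s².
Then from the hanging mass's equation, T = 13 × (9.8 − 0.7422) = 117.751 N.

117.75 N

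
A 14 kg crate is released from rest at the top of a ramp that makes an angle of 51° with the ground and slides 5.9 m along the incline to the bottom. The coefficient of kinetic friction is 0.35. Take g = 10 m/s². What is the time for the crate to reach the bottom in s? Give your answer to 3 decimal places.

The weight component along the incline is mg sin 51° = 108.800 N and the normal force is N = mg cos 51° = 88.105 N.
Friction up the slope is f = μN = 0.35 × 88.105 = 30.837 N, so the net downslope force is 108.800 − 30.837 = 77.963 N and a = 77.963 / 14 = 5.5688 m/s².
Starting from rest, L = ½at², so t = √(2L/a) = √(2 × 5.9 / 5.5688) = 1.4557 s.

1.456 s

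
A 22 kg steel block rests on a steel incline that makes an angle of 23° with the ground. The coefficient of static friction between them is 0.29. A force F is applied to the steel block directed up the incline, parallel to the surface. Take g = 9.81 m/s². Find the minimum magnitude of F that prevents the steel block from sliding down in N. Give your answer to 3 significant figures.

The normal force is N = mg cos 23° = 198.663 N. With F at its minimum the steel block is on the verge of sliding down, so static friction is at its maximum μ_s N = 0.29 × 198.663 = 57.612 N and acts up the slope.
Equilibrium along the incline: F + μ_s N = mg sin 23°, so F = 84.328 − 57.612 = 26.716 N.

26.7 N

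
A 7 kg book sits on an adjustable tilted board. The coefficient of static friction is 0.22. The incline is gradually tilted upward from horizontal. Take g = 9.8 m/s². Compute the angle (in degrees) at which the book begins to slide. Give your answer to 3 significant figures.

12.4°

At the threshold of sliding, static friction is at its maximum μ_s N and exactly balances the weight component along the incline: mg sin θ = μ_s mg cos θ.
Hence tan θ = μ_s = 0.22, so θ = arctan(0.22) = 12.4074°.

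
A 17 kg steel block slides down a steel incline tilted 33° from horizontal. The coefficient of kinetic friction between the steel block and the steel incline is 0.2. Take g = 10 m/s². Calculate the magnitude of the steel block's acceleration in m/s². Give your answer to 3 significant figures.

Resolving the weight along the incline: the component pulling the steel block down the slope is mg sin 33° = 17 × 10 × 0.5446 = 92.582 N, and the normal force is N = mg cos 33° = 17 × 10 × 0.8387 = 142.579 N.
Kinetic friction acts up the slope with magnitude f = μN = 0.2 × 142.579 = 28.516 N.
Net force along the incline is 92.582 − 28.516 = 64.066 N, so a = 64.066 / 17 = 3.7686 m/s².

3.77 m/s²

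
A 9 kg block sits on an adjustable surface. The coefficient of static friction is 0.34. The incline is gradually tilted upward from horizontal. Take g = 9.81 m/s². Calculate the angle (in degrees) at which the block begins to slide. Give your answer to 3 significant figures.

18.8°

At the threshold of sliding, static friction is at its maximum μ_s N and exactly balances the weight component along the incline: mg sin θ = μ_s mg cos θ.
Hence tan θ = μ_s = 0.34, so θ = arctan(0.34) = 18.7780°.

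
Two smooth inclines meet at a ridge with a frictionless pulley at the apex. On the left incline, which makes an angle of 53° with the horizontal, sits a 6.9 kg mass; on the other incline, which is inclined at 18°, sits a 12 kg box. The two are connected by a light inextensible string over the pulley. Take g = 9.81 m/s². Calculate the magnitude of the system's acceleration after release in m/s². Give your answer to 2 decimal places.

0.94 m/s²

Resolve each weight along its own incline: the 6.9 kg mass has component 6.9 × 9.81 × sin 53° = 54.059 N down its slope, and the 12 kg mass has 12 × 9.81 × sin 18° = 36.377 N down its slope.
The 6.9 kg side's 54.059 N exceeds the other side's 36.377 N, so that mass slides down and the 12 kg mass slides up. Taking that direction as positive, Newton's second law for the whole system gives 54.059 − 36.377 = (6.9 + 12) a, so a = 17.682 / 18.9 = 0.9356 m/s².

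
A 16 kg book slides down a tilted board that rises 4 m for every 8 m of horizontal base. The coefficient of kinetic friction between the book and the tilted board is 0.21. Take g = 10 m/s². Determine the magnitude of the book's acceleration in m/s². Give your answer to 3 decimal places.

2.594 m/s²

Resolving the weight along the incline: the component pulling the book down the slope is mg sin 26.57° = 16 × 10 × 0.4472 = 71.552 N, and the normal force is N = mg cos 26.57° = 16 × 10 × 0.8944 = 143.104 N.
Kinetic friction acts up the slope with magnitude f = μN = 0.21 × 143.104 = 30.052 N.
Net force along the incline is 71.552 − 30.052 = 41.500 N, so a = 41.500 / 16 = 2.5938 m/s².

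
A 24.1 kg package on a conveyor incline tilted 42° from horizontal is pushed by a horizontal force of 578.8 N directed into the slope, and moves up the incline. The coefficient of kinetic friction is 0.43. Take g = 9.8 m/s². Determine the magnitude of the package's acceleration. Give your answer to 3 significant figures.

The horizontal push has components F cos 42° = 578.8 × 0.7431 = 430.106 N up the incline and F sin 42° = 578.8 × 0.6691 = 387.275 N pressing into the surface.
The normal force is therefore N = mg cos 42° + F sin 42° = 175.505 + 387.275 = 562.780 N, and kinetic friction down the slope is μN = 0.43 × 562.780 = 241.995 N.
Along the incline: F cos 42° − mg sin 42° − μN = ma, so 430.106 − 158.028 − 241.995 = 24.1 a, giving a = 1.2483 m/s².

1.25 m/s²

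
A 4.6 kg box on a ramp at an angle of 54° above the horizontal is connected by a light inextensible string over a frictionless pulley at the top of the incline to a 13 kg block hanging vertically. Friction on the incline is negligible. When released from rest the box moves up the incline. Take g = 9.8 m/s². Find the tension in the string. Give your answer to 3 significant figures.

60.2 N

For the box on the incline: the weight component along the slope is m₁g sin 54° = 4.6 × 9.8 × 0.8090 = 36.470 N and the normal force is N = m₁g cos 54° = 26.497 N.
Newton's second law for the box (up-slope positive): T − 36.470 = 4.6 a. For the hanging block (downward positive): 13 × 9.8 − T = 13 a.
Adding the two equations eliminates T: 90.930 = 17.6 a, so a = 5.1665 m/s².
Then from the hanging block's equation, T = 13 × (9.8 − 5.1665) = 60.236 N.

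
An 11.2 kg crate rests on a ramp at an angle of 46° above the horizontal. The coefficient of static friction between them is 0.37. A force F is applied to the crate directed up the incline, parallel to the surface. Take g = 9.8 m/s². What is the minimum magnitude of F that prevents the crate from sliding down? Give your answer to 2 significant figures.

51 N

The normal force is N = mg cos 46° = 76.246 N. With F at its minimum the crate is on the verge of sliding down, so static friction is at its maximum μ_s N = 0.37 × 76.246 = 28.211 N and acts up the slope.
Equilibrium along the incline: F + μ_s N = mg sin 46°, so F = 78.955 − 28.211 = 50.744 N.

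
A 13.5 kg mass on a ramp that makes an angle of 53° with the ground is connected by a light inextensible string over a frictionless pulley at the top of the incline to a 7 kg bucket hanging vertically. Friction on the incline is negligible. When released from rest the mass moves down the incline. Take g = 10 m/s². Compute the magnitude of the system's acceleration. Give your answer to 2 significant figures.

For the mass on the incline: the weight component along the slope is m₁g sin 53° = 13.5 × 10 × 0.7986 = 107.811 N and the normal force is N = m₁g cos 53° = 81.245 N.
Newton's second law for the mass (down-slope positive): 107.811 − T = 13.5 a. For the hanging bucket (upward positive): T − 7 × 10 = 7 a.
Adding the two equations eliminates T: 37.811 = 20.5 a, so a = 1.8444 m/s².

1.8 m/s²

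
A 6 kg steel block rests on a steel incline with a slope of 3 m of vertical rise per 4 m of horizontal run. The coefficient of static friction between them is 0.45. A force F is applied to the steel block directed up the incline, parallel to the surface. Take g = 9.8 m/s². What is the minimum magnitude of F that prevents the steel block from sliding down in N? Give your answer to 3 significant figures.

The normal force is N = mg cos 36.87° = 47.040 N. With F at its minimum the steel block is on the verge of sliding down, so static friction is at its maximum μ_s N = 0.45 × 47.040 = 21.168 N and acts up the slope.
Equilibrium along the incline: F + μ_s N = mg sin 36.87°, so F = 35.280 − 21.168 = 14.112 N.

14.1 N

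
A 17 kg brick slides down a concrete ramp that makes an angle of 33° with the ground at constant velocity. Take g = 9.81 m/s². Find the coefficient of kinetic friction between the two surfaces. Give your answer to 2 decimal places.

0.65

At constant velocity the net force along the incline is zero: mg sin 33° = μ mg cos 33°.
So μ = tan 33° = 0.5446 / 0.8387 = 0.6493.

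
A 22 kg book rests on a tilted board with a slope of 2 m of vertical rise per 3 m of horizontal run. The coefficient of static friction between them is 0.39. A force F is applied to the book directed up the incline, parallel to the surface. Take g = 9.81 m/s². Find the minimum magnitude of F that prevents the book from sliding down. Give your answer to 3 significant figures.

The normal force is N = mg cos 33.69° = 179.573 N. With F at its minimum the book is on the verge of sliding down, so static friction is at its maximum μ_s N = 0.39 × 179.573 = 70.033 N and acts up the slope.
Equilibrium along the incline: F + μ_s N = mg sin 33.69°, so F = 119.715 − 70.033 = 49.682 N.

49.7 N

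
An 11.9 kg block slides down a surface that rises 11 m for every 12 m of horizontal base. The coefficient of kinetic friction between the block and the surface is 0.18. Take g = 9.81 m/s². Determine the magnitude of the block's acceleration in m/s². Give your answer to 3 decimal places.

5.327 m/s²

Resolving the weight along the incline: the component pulling the block down the slope is mg sin 42.51° = 11.9 × 9.81 × 0.6757 = 78.881 N, and the normal force is N = mg cos 42.51° = 11.9 × 9.81 × 0.7372 = 86.060 N.
Kinetic friction acts up the slope with magnitude f = μN = 0.18 × 86.060 = 15.491 N.
Net force along the incline is 78.881 − 15.491 = 63.390 N, so a = 63.390 / 11.9 = 5.3269 m/s².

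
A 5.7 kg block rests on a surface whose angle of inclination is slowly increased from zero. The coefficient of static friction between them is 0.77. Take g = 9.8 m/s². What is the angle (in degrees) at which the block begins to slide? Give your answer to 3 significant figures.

37.6°

At the threshold of sliding, static friction is at its maximum μ_s N and exactly balances the weight component along the incline: mg sin θ = μ_s mg cos θ.
Hence tan θ = μ_s = 0.77, so θ = arctan(0.77) = 37.5963°.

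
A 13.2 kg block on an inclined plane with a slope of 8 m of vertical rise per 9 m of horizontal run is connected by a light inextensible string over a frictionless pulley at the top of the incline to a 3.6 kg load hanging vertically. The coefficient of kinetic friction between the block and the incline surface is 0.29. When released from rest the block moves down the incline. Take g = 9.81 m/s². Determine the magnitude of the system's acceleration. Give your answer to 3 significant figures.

1.35 m/s²

For the block on the incline: the weight component along the slope is m₁g sin 41.63° = 13.2 × 9.81 × 0.6644 = 86.034 N and the normal force is N = m₁g cos 41.63° = 96.784 N.
Kinetic friction opposes the block's motion down the incline: f = μN = 0.29 × 96.784 = 28.067 N acting up the slope.
Newton's second law for the block (down-slope positive): 86.034 − 28.067 − T = 13.2 a. For the hanging load (upward positive): T − 3.6 × 9.81 = 3.6 a.
Adding the two equations eliminates T: 22.651 = 16.8 a, so a = 1.3483 m/s².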